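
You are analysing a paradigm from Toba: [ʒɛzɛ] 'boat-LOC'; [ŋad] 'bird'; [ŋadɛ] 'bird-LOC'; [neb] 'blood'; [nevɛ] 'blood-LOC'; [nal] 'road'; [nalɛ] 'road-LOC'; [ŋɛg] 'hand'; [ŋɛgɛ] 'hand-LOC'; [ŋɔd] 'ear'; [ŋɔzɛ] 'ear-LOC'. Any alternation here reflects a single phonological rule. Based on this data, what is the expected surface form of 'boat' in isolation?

[ʒɛd]

'ear' shows [d] ~ [z] at the end of the stem ([ŋɔd] vs [ŋɔzɛ]).
If /d/ were underlying and a rule turned it into [z] before the LOC suffix, 'bird' would also alternate; but it has [d] in both [ŋad] and [ŋadɛ].
Therefore /z/ is basic and [d] is derived by word-final hardening (voiced fricatives become stops word-finally).
The one attested form of 'boat', [ʒɛzɛ], shows underlying /ʒɛz/. Applying the same rule word-finally gives [ʒɛd].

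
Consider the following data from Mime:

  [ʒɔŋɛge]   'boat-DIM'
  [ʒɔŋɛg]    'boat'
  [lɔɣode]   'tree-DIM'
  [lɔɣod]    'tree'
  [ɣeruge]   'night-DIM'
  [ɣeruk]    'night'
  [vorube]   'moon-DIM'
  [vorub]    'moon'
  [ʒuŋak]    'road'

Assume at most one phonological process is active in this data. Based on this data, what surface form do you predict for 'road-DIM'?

The root 'night' surfaces as [ɣeruge] and [ɣeruk], with a stem-final [g] ~ [k] alternation.
Compare 'boat', with invariant [g] in [ʒɔŋɛge] and [ʒɔŋɛg]: an analysis with underlying /g/ and a rule producing [k] in isolation would wrongly predict alternation here too.
So /k/ is underlying, and a rule of intervocalic voicing — voiceless stops become voiced between vowels — gives [g].
From [ʒuŋak] the stem 'road' is /ʒuŋak/; between vowels this yields [ʒuŋage].

[ʒuŋage]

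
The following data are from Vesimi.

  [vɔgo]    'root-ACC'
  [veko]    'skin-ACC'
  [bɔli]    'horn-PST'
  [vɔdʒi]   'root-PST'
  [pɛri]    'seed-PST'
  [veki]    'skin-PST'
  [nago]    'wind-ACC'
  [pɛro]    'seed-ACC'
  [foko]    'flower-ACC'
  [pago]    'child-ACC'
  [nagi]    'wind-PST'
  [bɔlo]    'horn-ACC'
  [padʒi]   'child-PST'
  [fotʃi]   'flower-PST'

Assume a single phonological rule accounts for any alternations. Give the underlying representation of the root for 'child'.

'child' shows [g] ~ [dʒ] at the end of the stem ([pago] vs [padʒi]).
If /g/ were underlying and a rule turned it into [dʒ] before the PST suffix, 'wind' would also alternate; but it has [g] in both [nago] and [nagi].
Therefore /dʒ/ is basic and [g] is derived by depalatalization (palato-alveolar /tʃ/ and /dʒ/ become [k] and [g] when no front vowel follows).

/padʒ/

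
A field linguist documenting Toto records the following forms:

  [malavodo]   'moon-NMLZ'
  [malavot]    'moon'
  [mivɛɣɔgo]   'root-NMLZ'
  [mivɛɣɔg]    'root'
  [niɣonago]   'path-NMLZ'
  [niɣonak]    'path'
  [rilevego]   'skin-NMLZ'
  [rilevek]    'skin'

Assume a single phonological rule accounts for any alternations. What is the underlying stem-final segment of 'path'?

In [niɣonago] and [niɣonak] the final segment of 'path' alternates: [g] ~ [k].
Compare 'root', with invariant [g] in [mivɛɣɔgo] and [mivɛɣɔg]: an analysis with underlying /g/ and a rule producing [k] in isolation would wrongly predict alternation here too.
The alternation reflects intervocalic voicing: voiceless stops become voiced between vowels. /k/ is underlying.

/k/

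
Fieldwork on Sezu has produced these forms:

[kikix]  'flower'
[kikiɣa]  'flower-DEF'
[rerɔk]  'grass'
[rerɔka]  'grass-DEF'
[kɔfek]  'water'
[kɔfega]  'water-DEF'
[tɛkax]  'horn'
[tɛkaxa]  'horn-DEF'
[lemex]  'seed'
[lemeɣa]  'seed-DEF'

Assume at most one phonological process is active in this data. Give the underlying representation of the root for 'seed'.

/lemeɣ/

The stem for 'seed' ends in [x] in [lemex] but [ɣ] in [lemeɣa].
Compare 'horn', with invariant [x] in [tɛkax] and [tɛkaxa]: an analysis with underlying /x/ and a rule producing [ɣ] before the DEF suffix would wrongly predict alternation here too.
Therefore /ɣ/ is basic and [x] is derived by word-final obstruent devoicing (voiced obstruents become voiceless word-finally).
The underlying form of 'seed' is therefore /lemeɣ/.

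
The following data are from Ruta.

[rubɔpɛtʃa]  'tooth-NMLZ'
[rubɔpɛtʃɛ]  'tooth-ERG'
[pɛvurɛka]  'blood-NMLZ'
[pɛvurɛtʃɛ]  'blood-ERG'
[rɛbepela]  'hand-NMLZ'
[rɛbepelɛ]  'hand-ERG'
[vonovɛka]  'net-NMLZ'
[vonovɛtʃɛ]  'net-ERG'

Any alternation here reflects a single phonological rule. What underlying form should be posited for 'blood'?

In [pɛvurɛka] and [pɛvurɛtʃɛ] the final segment of 'blood' alternates: [k] ~ [tʃ].
If /tʃ/ were underlying and a rule turned it into [k] before the NMLZ suffix, 'tooth' would also alternate; but it has [tʃ] in both [rubɔpɛtʃa] and [rubɔpɛtʃɛ].
Therefore /k/ is basic and [tʃ] is derived by palatalization before a front vowel (/k/ becomes palato-alveolar [tʃ] before a front vowel).

/pɛvurɛk/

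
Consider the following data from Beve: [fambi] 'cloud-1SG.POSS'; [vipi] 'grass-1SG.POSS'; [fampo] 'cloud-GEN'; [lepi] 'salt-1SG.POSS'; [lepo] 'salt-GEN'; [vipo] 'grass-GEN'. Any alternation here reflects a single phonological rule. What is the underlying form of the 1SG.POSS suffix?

The 1SG.POSS suffix surfaces as [-bi] and [-pi], depending on the final segment of the stem.
By contrast the GEN suffix keeps its initial [p] throughout — that segment must be underlying.
The 1SG.POSS suffix is therefore /-bi/ underlyingly, with post-vocalic devoicing: voiced stops become voiceless after a vowel.

/-bi/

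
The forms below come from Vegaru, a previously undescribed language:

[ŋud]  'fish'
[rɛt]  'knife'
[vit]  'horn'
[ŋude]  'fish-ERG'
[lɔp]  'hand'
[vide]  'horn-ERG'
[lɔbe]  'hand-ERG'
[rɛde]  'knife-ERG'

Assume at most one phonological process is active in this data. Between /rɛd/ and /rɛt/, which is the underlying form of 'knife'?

In [rɛt] and [rɛde] the final segment of 'knife' alternates: [t] ~ [d].
Compare 'fish', with invariant [d] in [ŋud] and [ŋude]: an analysis with underlying /d/ and a rule producing [t] in isolation would wrongly predict alternation here too.
The underlying segment must be /t/; voiceless stops become voiced between vowels, yielding [d] there.

/rɛt/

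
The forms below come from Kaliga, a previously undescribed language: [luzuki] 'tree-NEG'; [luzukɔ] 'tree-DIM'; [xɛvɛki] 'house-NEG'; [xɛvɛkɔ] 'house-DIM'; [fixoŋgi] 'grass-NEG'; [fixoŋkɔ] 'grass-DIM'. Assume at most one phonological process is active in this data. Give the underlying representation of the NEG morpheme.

/-gi/

The NEG morpheme has two allomorphs, [-gi] and [-ki].
By contrast the DIM suffix keeps its initial [k] throughout — that segment must be underlying.
So the underlying form is /-gi/, and voiced stops become voiceless after a vowel.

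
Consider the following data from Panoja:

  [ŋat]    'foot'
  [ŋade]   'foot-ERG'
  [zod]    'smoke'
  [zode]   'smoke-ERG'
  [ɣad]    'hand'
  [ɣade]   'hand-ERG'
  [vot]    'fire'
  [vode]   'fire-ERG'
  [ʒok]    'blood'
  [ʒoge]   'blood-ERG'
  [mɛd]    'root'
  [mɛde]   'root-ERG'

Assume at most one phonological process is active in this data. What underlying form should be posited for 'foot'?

In [ŋat] and [ŋade] the final segment of 'foot' alternates: [t] ~ [d].
The stem 'hand' ([ɣad], [ɣade]) shows [d] unchanged in both environments, so [d] cannot be basic with [t] derived in isolation.
So /t/ is underlying, and a rule of intervocalic voicing — voiceless stops become voiced between vowels — gives [d].
The underlying form of 'foot' is therefore /ŋat/.

/ŋat/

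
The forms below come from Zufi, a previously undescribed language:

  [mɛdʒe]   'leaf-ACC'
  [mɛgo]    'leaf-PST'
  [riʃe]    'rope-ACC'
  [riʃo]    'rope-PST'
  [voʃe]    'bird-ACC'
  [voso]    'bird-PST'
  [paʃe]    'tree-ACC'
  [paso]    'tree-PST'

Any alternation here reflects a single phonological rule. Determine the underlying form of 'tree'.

The stem for 'tree' ends in [ʃ] in [paʃe] but [s] in [paso].
If /ʃ/ were underlying and a rule turned it into [s] before the PST suffix, 'rope' would also alternate; but it has [ʃ] in both [riʃe] and [riʃo].
So /s/ is underlying, and a rule of palatalization before a front vowel — /g/ and /s/ become palato-alveolar [dʒ] and [ʃ] before a front vowel — gives [ʃ].
So 'tree' = /pas/.

/pas/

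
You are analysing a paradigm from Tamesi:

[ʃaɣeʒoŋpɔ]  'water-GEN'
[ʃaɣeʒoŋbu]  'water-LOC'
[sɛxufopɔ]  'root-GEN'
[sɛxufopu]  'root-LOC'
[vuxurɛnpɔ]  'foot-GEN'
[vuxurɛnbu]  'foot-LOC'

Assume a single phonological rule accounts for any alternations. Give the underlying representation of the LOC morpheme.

The LOC morpheme has two allomorphs, [-bu] and [-pu].
The GEN suffix, which begins with [p], is invariant after every stem; so [p] is not altered by any rule here.
So the underlying form is /-bu/, and voiced stops become voiceless after a vowel.

/-bu/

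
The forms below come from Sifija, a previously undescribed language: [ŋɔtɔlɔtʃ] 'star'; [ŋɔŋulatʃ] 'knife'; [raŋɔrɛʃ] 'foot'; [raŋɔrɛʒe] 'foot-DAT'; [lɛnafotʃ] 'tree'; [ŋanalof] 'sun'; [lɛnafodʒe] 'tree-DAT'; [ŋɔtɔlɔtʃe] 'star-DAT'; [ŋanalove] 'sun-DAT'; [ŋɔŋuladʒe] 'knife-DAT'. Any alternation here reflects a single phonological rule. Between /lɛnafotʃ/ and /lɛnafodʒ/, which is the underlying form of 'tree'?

/lɛnafodʒ/

The root 'tree' surfaces as [lɛnafotʃ] and [lɛnafodʒe], with a stem-final [tʃ] ~ [dʒ] alternation.
Compare 'star', with invariant [tʃ] in [ŋɔtɔlɔtʃ] and [ŋɔtɔlɔtʃe]: an analysis with underlying /tʃ/ and a rule producing [dʒ] before the DAT suffix would wrongly predict alternation here too.
So /dʒ/ is underlying, and a rule of word-final obstruent devoicing — voiced obstruents become voiceless word-finally — gives [tʃ].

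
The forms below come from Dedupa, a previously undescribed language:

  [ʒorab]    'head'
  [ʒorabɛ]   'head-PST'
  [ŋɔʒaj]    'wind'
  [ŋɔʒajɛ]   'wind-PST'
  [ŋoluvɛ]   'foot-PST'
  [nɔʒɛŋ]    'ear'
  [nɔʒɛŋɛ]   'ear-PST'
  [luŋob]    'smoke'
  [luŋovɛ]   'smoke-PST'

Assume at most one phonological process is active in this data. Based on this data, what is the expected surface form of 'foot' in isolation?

'smoke' shows [b] ~ [v] at the end of the stem ([luŋob] vs [luŋovɛ]).
But 'head' keeps [b] in both environments ([ʒorab], [ʒorabɛ]), so there is no rule changing /b/ to [v] before the PST suffix.
Therefore /v/ is basic and [b] is derived by word-final hardening (voiced fricatives become stops word-finally).
The one attested form of 'foot', [ŋoluvɛ], shows underlying /ŋoluv/. Applying the same rule word-finally gives [ŋolub].

[ŋolub]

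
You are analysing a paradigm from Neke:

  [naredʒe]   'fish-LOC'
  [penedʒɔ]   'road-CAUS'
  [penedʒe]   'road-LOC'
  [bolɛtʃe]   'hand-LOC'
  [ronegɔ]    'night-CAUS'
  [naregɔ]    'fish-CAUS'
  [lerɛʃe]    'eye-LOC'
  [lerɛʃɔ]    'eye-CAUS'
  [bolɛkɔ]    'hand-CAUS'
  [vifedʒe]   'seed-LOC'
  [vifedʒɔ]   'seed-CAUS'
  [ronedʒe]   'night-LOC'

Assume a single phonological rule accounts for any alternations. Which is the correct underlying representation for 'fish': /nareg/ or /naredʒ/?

'fish' shows [dʒ] ~ [g] at the end of the stem ([naredʒe] vs [naregɔ]).
But 'seed' keeps [dʒ] in both environments ([vifedʒe], [vifedʒɔ]), so there is no rule changing /dʒ/ to [g] before the CAUS suffix.
The underlying segment must be /g/; /k/ and /g/ become palato-alveolar [tʃ] and [dʒ] before a front vowel, yielding [dʒ] there.

/nareg/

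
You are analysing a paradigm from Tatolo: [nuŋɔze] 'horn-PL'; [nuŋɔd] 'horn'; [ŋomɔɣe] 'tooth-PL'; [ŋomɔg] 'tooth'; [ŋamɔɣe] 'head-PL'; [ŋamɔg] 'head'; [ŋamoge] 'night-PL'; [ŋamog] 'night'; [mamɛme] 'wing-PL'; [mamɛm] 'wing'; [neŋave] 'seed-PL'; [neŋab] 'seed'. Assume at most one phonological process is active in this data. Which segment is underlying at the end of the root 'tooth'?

/ɣ/

The stem for 'tooth' ends in [ɣ] in [ŋomɔɣe] but [g] in [ŋomɔg].
The stem 'night' ([ŋamoge], [ŋamog]) shows [g] unchanged in both environments, so [g] cannot be basic with [ɣ] derived before the PL suffix.
Therefore /ɣ/ is basic and [g] is derived by word-final hardening (voiced fricatives become stops word-finally).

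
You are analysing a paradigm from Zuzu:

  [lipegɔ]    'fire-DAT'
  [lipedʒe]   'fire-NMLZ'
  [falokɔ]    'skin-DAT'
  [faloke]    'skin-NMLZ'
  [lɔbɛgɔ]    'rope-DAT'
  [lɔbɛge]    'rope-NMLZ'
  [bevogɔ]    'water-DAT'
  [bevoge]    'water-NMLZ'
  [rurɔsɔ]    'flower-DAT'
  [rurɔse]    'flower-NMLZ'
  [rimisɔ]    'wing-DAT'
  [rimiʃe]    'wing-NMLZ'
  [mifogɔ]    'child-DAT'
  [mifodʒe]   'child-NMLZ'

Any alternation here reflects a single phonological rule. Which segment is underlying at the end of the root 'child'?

'child' shows [g] ~ [dʒ] at the end of the stem ([mifogɔ] vs [mifodʒe]).
Compare 'rope', with invariant [g] in [lɔbɛgɔ] and [lɔbɛge]: an analysis with underlying /g/ and a rule producing [dʒ] before the NMLZ suffix would wrongly predict alternation here too.
So /dʒ/ is underlying, and a rule of depalatalization — palato-alveolar /dʒ/ and /ʃ/ become [g] and [s] when no front vowel follows — gives [g].

/dʒ/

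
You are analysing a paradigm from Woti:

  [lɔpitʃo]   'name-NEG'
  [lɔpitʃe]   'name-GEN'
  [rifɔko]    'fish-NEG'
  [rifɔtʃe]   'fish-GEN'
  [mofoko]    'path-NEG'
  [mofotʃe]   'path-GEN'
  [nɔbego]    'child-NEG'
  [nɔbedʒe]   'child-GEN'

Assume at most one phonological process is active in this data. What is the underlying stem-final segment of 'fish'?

In [rifɔko] and [rifɔtʃe] the final segment of 'fish' alternates: [k] ~ [tʃ].
The stem 'name' ([lɔpitʃo], [lɔpitʃe]) shows [tʃ] unchanged in both environments, so [tʃ] cannot be basic with [k] derived before the NEG suffix.
So /k/ is underlying, and a rule of palatalization before a front vowel — /k/ and /g/ become palato-alveolar [tʃ] and [dʒ] before a front vowel — gives [tʃ].

/k/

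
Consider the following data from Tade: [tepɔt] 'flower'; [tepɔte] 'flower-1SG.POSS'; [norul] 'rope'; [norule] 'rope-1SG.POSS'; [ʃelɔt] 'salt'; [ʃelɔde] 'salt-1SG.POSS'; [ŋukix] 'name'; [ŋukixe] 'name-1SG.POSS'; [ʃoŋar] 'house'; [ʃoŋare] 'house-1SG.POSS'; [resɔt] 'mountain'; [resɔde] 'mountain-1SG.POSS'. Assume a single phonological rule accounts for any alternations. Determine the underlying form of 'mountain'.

/resɔd/

'mountain' shows [t] ~ [d] at the end of the stem ([resɔt] vs [resɔde]).
The stem 'flower' ([tepɔt], [tepɔte]) shows [t] unchanged in both environments, so [t] cannot be basic with [d] derived before the 1SG.POSS suffix.
Therefore /d/ is basic and [t] is derived by word-final obstruent devoicing (voiced obstruents become voiceless word-finally).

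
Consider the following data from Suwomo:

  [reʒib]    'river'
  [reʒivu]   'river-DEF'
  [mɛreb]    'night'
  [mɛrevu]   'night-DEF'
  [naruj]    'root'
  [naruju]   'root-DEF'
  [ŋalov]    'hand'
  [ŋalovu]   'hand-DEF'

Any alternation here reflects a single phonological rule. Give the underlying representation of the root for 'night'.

/mɛreb/

The stem for 'night' ends in [b] in [mɛreb] but [v] in [mɛrevu].
The stem 'hand' ([ŋalov], [ŋalovu]) shows [v] unchanged in both environments, so [v] cannot be basic with [b] derived in isolation.
The underlying segment must be /b/; voiced stops become fricatives between vowels, yielding [v] there.
Hence 'night' is /mɛreb/ underlyingly.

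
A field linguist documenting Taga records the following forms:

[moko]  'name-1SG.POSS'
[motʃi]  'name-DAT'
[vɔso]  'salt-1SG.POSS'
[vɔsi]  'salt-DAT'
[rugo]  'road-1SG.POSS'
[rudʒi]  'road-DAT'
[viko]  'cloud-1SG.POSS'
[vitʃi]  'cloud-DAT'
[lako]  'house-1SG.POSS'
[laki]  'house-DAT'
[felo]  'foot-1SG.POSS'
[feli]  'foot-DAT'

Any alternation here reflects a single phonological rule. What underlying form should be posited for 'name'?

'name' shows [k] ~ [tʃ] at the end of the stem ([moko] vs [motʃi]).
If /k/ were underlying and a rule turned it into [tʃ] before the DAT suffix, 'house' would also alternate; but it has [k] in both [lako] and [laki].
Therefore /tʃ/ is basic and [k] is derived by depalatalization (palato-alveolar /tʃ/ and /dʒ/ become [k] and [g] when no front vowel follows).

/motʃ/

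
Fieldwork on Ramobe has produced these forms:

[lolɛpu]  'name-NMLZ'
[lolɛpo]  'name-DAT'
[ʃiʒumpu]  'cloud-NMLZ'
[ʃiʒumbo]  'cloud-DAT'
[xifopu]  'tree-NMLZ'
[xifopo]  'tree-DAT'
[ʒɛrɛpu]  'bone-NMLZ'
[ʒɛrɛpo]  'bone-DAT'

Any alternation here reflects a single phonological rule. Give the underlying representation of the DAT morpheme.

The DAT morpheme has two allomorphs, [-bo] and [-po].
By contrast the NMLZ suffix keeps its initial [p] throughout — that segment must be underlying.
So the underlying form is /-bo/, and voiced stops become voiceless after a vowel.

/-bo/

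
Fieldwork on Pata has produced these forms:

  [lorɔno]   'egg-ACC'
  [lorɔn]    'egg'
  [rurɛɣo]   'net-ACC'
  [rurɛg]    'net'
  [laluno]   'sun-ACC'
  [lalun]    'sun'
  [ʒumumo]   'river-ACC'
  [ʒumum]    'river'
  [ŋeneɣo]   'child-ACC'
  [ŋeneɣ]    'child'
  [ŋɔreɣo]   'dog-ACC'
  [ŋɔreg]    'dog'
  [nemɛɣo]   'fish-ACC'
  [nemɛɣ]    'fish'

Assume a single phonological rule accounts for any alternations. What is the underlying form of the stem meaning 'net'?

/rurɛg/

The stem for 'net' ends in [ɣ] in [rurɛɣo] but [g] in [rurɛg].
Compare 'child', with invariant [ɣ] in [ŋeneɣo] and [ŋeneɣ]: an analysis with underlying /ɣ/ and a rule producing [g] in isolation would wrongly predict alternation here too.
Therefore /g/ is basic and [ɣ] is derived by intervocalic spirantization (voiced stops become fricatives between vowels).
So 'net' = /rurɛg/.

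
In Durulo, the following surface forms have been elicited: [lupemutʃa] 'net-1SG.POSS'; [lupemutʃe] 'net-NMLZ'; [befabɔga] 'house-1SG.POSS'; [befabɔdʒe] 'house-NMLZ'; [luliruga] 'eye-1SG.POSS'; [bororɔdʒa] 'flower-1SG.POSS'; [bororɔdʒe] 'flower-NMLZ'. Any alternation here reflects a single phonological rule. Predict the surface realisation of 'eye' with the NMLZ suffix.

[lulirudʒe]

The root 'house' surfaces as [befabɔga] and [befabɔdʒe], with a stem-final [g] ~ [dʒ] alternation.
The stem 'flower' ([bororɔdʒa], [bororɔdʒe]) shows [dʒ] unchanged in both environments, so [dʒ] cannot be basic with [g] derived before the 1SG.POSS suffix.
Therefore /g/ is basic and [dʒ] is derived by palatalization before a front vowel (/g/ becomes palato-alveolar [dʒ] before a front vowel).
The one attested form of 'eye', [luliruga], shows underlying /lulirug/. Applying the same rule before a front vowel gives [lulirudʒe].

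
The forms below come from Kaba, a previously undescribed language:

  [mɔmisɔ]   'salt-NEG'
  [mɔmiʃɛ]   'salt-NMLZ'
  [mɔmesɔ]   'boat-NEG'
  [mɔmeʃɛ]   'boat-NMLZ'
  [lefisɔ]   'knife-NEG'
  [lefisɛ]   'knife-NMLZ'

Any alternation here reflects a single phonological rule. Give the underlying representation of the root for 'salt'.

'salt' shows [s] ~ [ʃ] at the end of the stem ([mɔmisɔ] vs [mɔmiʃɛ]).
Compare 'knife', with invariant [s] in [lefisɔ] and [lefisɛ]: an analysis with underlying /s/ and a rule producing [ʃ] before the NMLZ suffix would wrongly predict alternation here too.
So /ʃ/ is underlying, and a rule of depalatalization — palato-alveolar /ʃ/ becomes [s] when no front vowel follows — gives [s].
Hence 'salt' is /mɔmiʃ/ underlyingly.

/mɔmiʃ/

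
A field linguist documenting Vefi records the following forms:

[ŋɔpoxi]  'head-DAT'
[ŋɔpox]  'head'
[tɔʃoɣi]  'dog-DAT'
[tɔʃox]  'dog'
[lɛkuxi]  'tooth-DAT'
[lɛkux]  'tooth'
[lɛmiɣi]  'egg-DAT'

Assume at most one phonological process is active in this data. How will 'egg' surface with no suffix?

The stem for 'dog' ends in [ɣ] in [tɔʃoɣi] but [x] in [tɔʃox].
Compare 'head', with invariant [x] in [ŋɔpoxi] and [ŋɔpox]: an analysis with underlying /x/ and a rule producing [ɣ] before the DAT suffix would wrongly predict alternation here too.
The alternation reflects word-final obstruent devoicing: voiced obstruents become voiceless word-finally. /ɣ/ is underlying.
The one attested form of 'egg', [lɛmiɣi], shows underlying /lɛmiɣ/. Applying the same rule word-finally gives [lɛmix].

[lɛmix]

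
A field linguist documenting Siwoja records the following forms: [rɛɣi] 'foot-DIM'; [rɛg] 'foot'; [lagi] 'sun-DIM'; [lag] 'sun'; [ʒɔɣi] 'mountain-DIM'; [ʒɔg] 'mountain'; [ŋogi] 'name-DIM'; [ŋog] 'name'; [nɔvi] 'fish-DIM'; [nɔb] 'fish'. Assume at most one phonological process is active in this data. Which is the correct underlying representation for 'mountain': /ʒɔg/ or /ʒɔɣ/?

The root 'mountain' surfaces as [ʒɔɣi] and [ʒɔg], with a stem-final [ɣ] ~ [g] alternation.
But 'sun' keeps [g] in both environments ([lagi], [lag]), so there is no rule changing /g/ to [ɣ] before the DIM suffix.
The alternation reflects word-final hardening: voiced fricatives become stops word-finally. /ɣ/ is underlying.

/ʒɔɣ/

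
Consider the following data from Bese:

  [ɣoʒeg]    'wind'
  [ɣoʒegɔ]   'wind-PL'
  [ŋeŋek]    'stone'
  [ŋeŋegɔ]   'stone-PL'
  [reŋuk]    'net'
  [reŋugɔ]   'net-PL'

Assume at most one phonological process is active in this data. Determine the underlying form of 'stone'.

/ŋeŋek/

In [ŋeŋek] and [ŋeŋegɔ] the final segment of 'stone' alternates: [k] ~ [g].
The stem 'wind' ([ɣoʒeg], [ɣoʒegɔ]) shows [g] unchanged in both environments, so [g] cannot be basic with [k] derived in isolation.
The alternation reflects intervocalic voicing: voiceless stops become voiced between vowels. /k/ is underlying.
So 'stone' = /ŋeŋek/.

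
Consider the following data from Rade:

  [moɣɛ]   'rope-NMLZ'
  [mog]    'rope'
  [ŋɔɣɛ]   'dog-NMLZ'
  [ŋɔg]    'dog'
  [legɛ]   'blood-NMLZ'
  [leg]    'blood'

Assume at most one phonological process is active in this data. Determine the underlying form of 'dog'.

In [ŋɔɣɛ] and [ŋɔg] the final segment of 'dog' alternates: [ɣ] ~ [g].
But 'blood' keeps [g] in both environments ([legɛ], [leg]), so there is no rule changing /g/ to [ɣ] before the NMLZ suffix.
Therefore /ɣ/ is basic and [g] is derived by word-final hardening (voiced fricatives become stops word-finally).

/ŋɔɣ/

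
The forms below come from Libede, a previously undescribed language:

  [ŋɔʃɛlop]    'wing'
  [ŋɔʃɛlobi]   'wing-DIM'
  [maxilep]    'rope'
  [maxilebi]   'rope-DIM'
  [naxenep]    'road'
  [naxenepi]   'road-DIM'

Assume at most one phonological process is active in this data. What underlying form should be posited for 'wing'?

/ŋɔʃɛlob/

The stem for 'wing' ends in [p] in [ŋɔʃɛlop] but [b] in [ŋɔʃɛlobi].
The stem 'road' ([naxenep], [naxenepi]) shows [p] unchanged in both environments, so [p] cannot be basic with [b] derived before the DIM suffix.
Therefore /b/ is basic and [p] is derived by word-final obstruent devoicing (voiced obstruents become voiceless word-finally).
The underlying form of 'wing' is therefore /ŋɔʃɛlob/.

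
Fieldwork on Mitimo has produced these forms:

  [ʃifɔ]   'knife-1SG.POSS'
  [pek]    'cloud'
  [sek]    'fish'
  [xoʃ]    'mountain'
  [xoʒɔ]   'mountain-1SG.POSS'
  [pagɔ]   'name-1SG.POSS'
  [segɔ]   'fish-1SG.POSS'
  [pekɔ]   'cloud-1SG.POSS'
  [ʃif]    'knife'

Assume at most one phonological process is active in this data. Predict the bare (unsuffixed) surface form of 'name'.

In [sek] and [segɔ] the final segment of 'fish' alternates: [k] ~ [g].
Compare 'cloud', with invariant [k] in [pek] and [pekɔ]: an analysis with underlying /k/ and a rule producing [g] before the 1SG.POSS suffix would wrongly predict alternation here too.
The underlying segment must be /g/; voiced obstruents become voiceless word-finally, yielding [k] there.
From [pagɔ] the stem 'name' is /pag/; word-finally this yields [pak].

[pak]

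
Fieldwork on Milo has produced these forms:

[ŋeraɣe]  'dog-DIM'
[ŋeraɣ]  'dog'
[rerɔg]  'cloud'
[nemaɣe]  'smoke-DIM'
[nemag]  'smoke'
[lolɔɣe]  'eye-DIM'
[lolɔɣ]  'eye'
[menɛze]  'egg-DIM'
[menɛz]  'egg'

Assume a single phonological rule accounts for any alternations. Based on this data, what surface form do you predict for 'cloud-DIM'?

[rerɔɣe]

The stem for 'smoke' ends in [ɣ] in [nemaɣe] but [g] in [nemag].
Compare 'eye', with invariant [ɣ] in [lolɔɣe] and [lolɔɣ]: an analysis with underlying /ɣ/ and a rule producing [g] in isolation would wrongly predict alternation here too.
Therefore /g/ is basic and [ɣ] is derived by intervocalic spirantization (voiced stops become fricatives between vowels).
The one attested form of 'cloud', [rerɔg], shows underlying /rerɔg/. Applying the same rule between vowels gives [rerɔɣe].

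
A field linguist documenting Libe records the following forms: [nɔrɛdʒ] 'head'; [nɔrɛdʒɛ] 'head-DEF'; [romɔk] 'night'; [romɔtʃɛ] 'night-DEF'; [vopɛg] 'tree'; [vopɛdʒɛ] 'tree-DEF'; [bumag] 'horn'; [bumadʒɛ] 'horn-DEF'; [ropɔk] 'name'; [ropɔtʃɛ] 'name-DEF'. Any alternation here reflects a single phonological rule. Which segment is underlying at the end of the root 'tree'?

/g/

In [vopɛg] and [vopɛdʒɛ] the final segment of 'tree' alternates: [g] ~ [dʒ].
Compare 'head', with invariant [dʒ] in [nɔrɛdʒ] and [nɔrɛdʒɛ]: an analysis with underlying /dʒ/ and a rule producing [g] in isolation would wrongly predict alternation here too.
The alternation reflects palatalization before a front vowel: /k/ and /g/ become palato-alveolar [tʃ] and [dʒ] before a front vowel. /g/ is underlying.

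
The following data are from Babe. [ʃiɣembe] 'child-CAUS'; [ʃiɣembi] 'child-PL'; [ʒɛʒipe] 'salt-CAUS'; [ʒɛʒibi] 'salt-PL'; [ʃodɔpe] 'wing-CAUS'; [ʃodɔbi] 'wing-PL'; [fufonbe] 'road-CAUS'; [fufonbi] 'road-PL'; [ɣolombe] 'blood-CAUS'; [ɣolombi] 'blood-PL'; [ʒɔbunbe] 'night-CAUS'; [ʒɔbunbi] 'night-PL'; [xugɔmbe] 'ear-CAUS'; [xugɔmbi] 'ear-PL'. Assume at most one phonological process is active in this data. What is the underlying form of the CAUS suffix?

The CAUS morpheme has two allomorphs, [-be] and [-pe].
The PL suffix, which begins with [b], is invariant after every stem; so [b] is not altered by any rule here.
The CAUS suffix is therefore /-pe/ underlyingly, with post-nasal voicing: voiceless stops become voiced after a nasal.

/-pe/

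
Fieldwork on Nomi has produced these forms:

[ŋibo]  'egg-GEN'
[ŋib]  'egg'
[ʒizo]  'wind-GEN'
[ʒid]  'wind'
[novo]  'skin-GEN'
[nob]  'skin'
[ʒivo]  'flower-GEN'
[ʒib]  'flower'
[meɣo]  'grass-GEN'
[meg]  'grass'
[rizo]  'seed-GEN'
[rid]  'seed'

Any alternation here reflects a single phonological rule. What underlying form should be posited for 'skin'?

/nov/

'skin' shows [v] ~ [b] at the end of the stem ([novo] vs [nob]).
Compare 'egg', with invariant [b] in [ŋibo] and [ŋib]: an analysis with underlying /b/ and a rule producing [v] before the GEN suffix would wrongly predict alternation here too.
The alternation reflects word-final hardening: voiced fricatives become stops word-finally. /v/ is underlying.
The underlying form of 'skin' is therefore /nov/.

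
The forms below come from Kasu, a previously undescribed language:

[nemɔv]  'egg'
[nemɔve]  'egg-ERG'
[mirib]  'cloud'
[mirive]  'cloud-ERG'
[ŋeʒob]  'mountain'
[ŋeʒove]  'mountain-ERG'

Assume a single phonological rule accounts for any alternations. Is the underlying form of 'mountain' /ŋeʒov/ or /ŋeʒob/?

/ŋeʒob/

The root 'mountain' surfaces as [ŋeʒob] and [ŋeʒove], with a stem-final [b] ~ [v] alternation.
The stem 'egg' ([nemɔv], [nemɔve]) shows [v] unchanged in both environments, so [v] cannot be basic with [b] derived in isolation.
So /b/ is underlying, and a rule of intervocalic spirantization — voiced stops become fricatives between vowels — gives [v].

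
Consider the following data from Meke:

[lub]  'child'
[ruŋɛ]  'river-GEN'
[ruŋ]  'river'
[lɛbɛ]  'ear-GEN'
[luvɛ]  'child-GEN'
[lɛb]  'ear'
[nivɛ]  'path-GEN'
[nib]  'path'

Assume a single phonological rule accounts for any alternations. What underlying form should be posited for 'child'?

/luv/

In [lub] and [luvɛ] the final segment of 'child' alternates: [b] ~ [v].
Compare 'ear', with invariant [b] in [lɛb] and [lɛbɛ]: an analysis with underlying /b/ and a rule producing [v] before the GEN suffix would wrongly predict alternation here too.
The alternation reflects word-final hardening: voiced fricatives become stops word-finally. /v/ is underlying.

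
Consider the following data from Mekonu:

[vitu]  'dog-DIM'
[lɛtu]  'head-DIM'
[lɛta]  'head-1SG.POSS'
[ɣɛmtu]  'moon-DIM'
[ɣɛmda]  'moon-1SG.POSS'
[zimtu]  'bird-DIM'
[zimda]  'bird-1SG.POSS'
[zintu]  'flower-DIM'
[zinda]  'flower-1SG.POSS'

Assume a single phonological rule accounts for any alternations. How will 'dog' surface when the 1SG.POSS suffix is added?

The 1SG.POSS suffix surfaces as [-da] and [-ta], depending on the final segment of the stem.
The DIM suffix, which begins with [t], is invariant after every stem; so [t] is not altered by any rule here.
So the underlying form is /-da/, and voiced stops become voiceless after a vowel.
After 'dog', which ends in a vowel, the suffix surfaces as [-ta], giving [vita].

[vita]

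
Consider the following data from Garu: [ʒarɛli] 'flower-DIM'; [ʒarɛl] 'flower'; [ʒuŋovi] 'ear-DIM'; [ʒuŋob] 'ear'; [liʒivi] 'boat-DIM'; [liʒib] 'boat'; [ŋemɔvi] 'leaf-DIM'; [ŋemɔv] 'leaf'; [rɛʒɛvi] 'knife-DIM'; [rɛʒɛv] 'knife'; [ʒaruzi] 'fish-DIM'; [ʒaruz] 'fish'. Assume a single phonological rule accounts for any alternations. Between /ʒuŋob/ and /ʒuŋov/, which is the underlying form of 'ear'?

/ʒuŋob/

The root 'ear' surfaces as [ʒuŋovi] and [ʒuŋob], with a stem-final [v] ~ [b] alternation.
Compare 'knife', with invariant [v] in [rɛʒɛvi] and [rɛʒɛv]: an analysis with underlying /v/ and a rule producing [b] in isolation would wrongly predict alternation here too.
The alternation reflects intervocalic spirantization: voiced stops become fricatives between vowels. /b/ is underlying.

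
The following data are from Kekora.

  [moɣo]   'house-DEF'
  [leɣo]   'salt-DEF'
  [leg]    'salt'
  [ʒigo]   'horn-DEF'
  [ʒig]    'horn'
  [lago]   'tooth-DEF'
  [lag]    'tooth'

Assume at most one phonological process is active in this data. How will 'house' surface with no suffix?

In [leɣo] and [leg] the final segment of 'salt' alternates: [ɣ] ~ [g].
But 'tooth' keeps [g] in both environments ([lago], [lag]), so there is no rule changing /g/ to [ɣ] before the DEF suffix.
The alternation reflects word-final hardening: voiced fricatives become stops word-finally. /ɣ/ is underlying.
From [moɣo] the stem 'house' is /moɣ/; word-finally this yields [mog].

[mog]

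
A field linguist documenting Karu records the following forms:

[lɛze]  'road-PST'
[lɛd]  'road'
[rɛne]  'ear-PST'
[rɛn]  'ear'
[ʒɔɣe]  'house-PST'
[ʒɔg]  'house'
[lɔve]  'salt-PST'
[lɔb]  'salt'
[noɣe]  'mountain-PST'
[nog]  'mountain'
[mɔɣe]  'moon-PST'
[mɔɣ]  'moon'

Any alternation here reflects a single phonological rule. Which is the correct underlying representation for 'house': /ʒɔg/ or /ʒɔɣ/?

The root 'house' surfaces as [ʒɔɣe] and [ʒɔg], with a stem-final [ɣ] ~ [g] alternation.
But 'moon' keeps [ɣ] in both environments ([mɔɣe], [mɔɣ]), so there is no rule changing /ɣ/ to [g] in isolation.
The underlying segment must be /g/; voiced stops become fricatives between vowels, yielding [ɣ] there.

/ʒɔg/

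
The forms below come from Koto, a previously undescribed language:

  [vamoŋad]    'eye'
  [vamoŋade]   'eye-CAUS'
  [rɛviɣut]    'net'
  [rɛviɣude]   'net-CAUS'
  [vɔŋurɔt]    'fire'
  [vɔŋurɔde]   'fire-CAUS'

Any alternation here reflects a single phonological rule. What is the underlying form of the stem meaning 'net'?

/rɛviɣut/

The root 'net' surfaces as [rɛviɣut] and [rɛviɣude], with a stem-final [t] ~ [d] alternation.
If /d/ were underlying and a rule turned it into [t] in isolation, 'eye' would also alternate; but it has [d] in both [vamoŋad] and [vamoŋade].
Therefore /t/ is basic and [d] is derived by intervocalic voicing (voiceless stops become voiced between vowels).
Hence 'net' is /rɛviɣut/ underlyingly.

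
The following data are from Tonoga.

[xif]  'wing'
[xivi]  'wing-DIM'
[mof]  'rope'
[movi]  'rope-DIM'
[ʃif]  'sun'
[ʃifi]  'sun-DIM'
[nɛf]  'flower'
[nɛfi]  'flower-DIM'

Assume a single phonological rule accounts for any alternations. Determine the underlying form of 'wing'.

The stem for 'wing' ends in [f] in [xif] but [v] in [xivi].
If /f/ were underlying and a rule turned it into [v] before the DIM suffix, 'sun' would also alternate; but it has [f] in both [ʃif] and [ʃifi].
The underlying segment must be /v/; voiced obstruents become voiceless word-finally, yielding [f] there.
So 'wing' = /xiv/.

/xiv/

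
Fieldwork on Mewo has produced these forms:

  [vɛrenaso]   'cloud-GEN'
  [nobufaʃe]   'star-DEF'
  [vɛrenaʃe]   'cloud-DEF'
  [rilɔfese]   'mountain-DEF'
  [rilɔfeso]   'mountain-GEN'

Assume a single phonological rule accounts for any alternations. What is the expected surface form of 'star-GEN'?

[nobufaso]

The stem for 'cloud' ends in [s] in [vɛrenaso] but [ʃ] in [vɛrenaʃe].
But 'mountain' keeps [s] in both environments ([rilɔfeso], [rilɔfese]), so there is no rule changing /s/ to [ʃ] before the DEF suffix.
The underlying segment must be /ʃ/; palato-alveolar /ʃ/ becomes [s] when no front vowel follows, yielding [s] there.
The one attested form of 'star', [nobufaʃe], shows underlying /nobufaʃ/. Applying the same rule when no front vowel follows gives [nobufaso].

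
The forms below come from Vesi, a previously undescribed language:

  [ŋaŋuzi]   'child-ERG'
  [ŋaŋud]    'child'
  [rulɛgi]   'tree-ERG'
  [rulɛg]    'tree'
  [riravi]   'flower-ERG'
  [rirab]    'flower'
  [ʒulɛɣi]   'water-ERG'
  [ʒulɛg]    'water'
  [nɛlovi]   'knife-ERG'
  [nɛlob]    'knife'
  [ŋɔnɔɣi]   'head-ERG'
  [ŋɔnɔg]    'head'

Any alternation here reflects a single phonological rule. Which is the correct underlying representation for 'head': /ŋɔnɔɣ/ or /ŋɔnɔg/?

/ŋɔnɔɣ/

'head' shows [ɣ] ~ [g] at the end of the stem ([ŋɔnɔɣi] vs [ŋɔnɔg]).
Compare 'tree', with invariant [g] in [rulɛgi] and [rulɛg]: an analysis with underlying /g/ and a rule producing [ɣ] before the ERG suffix would wrongly predict alternation here too.
The underlying segment must be /ɣ/; voiced fricatives become stops word-finally, yielding [g] there.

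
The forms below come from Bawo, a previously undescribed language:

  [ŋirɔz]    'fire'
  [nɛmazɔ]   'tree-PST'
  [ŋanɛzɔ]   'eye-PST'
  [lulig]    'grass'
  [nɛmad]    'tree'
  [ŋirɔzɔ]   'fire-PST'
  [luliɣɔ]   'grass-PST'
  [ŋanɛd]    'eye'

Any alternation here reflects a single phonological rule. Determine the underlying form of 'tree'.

The stem for 'tree' ends in [d] in [nɛmad] but [z] in [nɛmazɔ].
If /z/ were underlying and a rule turned it into [d] in isolation, 'fire' would also alternate; but it has [z] in both [ŋirɔz] and [ŋirɔzɔ].
So /d/ is underlying, and a rule of intervocalic spirantization — voiced stops become fricatives between vowels — gives [z].
The underlying form of 'tree' is therefore /nɛmad/.

/nɛmad/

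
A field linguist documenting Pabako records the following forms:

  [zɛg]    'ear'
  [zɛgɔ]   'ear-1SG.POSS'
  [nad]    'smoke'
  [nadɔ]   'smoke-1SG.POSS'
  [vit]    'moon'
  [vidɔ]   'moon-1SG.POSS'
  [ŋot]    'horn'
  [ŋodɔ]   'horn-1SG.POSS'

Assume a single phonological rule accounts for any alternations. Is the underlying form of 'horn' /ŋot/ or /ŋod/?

/ŋot/

The stem for 'horn' ends in [t] in [ŋot] but [d] in [ŋodɔ].
But 'smoke' keeps [d] in both environments ([nad], [nadɔ]), so there is no rule changing /d/ to [t] in isolation.
So /t/ is underlying, and a rule of intervocalic voicing — voiceless stops become voiced between vowels — gives [d].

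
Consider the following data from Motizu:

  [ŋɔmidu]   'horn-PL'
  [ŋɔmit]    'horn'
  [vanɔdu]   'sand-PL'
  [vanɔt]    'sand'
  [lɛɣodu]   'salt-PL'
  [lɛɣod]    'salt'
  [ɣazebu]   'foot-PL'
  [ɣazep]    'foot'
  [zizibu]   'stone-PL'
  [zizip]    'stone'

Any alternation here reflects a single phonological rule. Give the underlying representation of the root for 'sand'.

The stem for 'sand' ends in [d] in [vanɔdu] but [t] in [vanɔt].
But 'salt' keeps [d] in both environments ([lɛɣodu], [lɛɣod]), so there is no rule changing /d/ to [t] in isolation.
The underlying segment must be /t/; voiceless stops become voiced between vowels, yielding [d] there.

/vanɔt/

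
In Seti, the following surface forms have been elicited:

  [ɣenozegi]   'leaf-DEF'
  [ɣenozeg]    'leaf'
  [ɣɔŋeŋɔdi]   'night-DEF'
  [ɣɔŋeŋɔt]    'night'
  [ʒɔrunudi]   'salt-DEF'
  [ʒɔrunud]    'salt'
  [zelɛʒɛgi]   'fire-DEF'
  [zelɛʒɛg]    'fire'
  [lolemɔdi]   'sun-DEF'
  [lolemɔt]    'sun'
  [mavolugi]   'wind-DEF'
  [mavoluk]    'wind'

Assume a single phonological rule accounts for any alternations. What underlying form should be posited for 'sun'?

'sun' shows [d] ~ [t] at the end of the stem ([lolemɔdi] vs [lolemɔt]).
If /d/ were underlying and a rule turned it into [t] in isolation, 'salt' would also alternate; but it has [d] in both [ʒɔrunudi] and [ʒɔrunud].
Therefore /t/ is basic and [d] is derived by intervocalic voicing (voiceless stops become voiced between vowels).

/lolemɔt/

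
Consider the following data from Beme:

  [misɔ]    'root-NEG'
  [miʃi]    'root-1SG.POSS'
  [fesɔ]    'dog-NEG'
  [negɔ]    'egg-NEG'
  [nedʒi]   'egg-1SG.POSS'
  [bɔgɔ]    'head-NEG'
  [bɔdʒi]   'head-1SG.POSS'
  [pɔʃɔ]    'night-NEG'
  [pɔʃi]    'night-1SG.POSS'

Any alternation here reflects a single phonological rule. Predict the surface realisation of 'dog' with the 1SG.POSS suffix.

[feʃi]

The root 'root' surfaces as [misɔ] and [miʃi], with a stem-final [s] ~ [ʃ] alternation.
The stem 'night' ([pɔʃɔ], [pɔʃi]) shows [ʃ] unchanged in both environments, so [ʃ] cannot be basic with [s] derived before the NEG suffix.
So /s/ is underlying, and a rule of palatalization before a front vowel — /g/ and /s/ become palato-alveolar [dʒ] and [ʃ] before a front vowel — gives [ʃ].
The one attested form of 'dog', [fesɔ], shows underlying /fes/. Applying the same rule before a front vowel gives [feʃi].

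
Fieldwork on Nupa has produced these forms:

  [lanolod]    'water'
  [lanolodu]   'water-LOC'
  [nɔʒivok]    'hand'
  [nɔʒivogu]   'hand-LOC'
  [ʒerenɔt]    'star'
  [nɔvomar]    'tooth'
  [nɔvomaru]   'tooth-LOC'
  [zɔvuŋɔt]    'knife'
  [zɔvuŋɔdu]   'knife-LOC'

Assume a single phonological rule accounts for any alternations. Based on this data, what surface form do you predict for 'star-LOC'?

[ʒerenɔdu]

In [zɔvuŋɔt] and [zɔvuŋɔdu] the final segment of 'knife' alternates: [t] ~ [d].
If /d/ were underlying and a rule turned it into [t] in isolation, 'water' would also alternate; but it has [d] in both [lanolod] and [lanolodu].
The alternation reflects intervocalic voicing: voiceless stops become voiced between vowels. /t/ is underlying.
From [ʒerenɔt] the stem 'star' is /ʒerenɔt/; between vowels this yields [ʒerenɔdu].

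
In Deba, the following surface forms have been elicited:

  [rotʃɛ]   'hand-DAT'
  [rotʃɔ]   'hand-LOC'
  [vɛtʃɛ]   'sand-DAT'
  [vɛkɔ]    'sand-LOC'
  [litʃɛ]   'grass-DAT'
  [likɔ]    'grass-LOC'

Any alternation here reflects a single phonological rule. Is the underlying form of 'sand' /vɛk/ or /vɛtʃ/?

/vɛk/

The stem for 'sand' ends in [tʃ] in [vɛtʃɛ] but [k] in [vɛkɔ].
If /tʃ/ were underlying and a rule turned it into [k] before the LOC suffix, 'hand' would also alternate; but it has [tʃ] in both [rotʃɛ] and [rotʃɔ].
The underlying segment must be /k/; /k/ becomes palato-alveolar [tʃ] before a front vowel, yielding [tʃ] there.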